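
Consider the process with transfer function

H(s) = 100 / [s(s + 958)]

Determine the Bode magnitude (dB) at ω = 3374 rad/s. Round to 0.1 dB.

At s = jω = j3374:
pole (s+958): 958 + j3374 → |·| = √(958²+3374²) = √12301640 ≈ 3507.4, ∠ = arctan(3374/958) ≈ 74.15°
pole at origin: |s| = 3374, ∠ = 90.00° (in denominator)
|H| = 100 / 1.1834e+07 ≈ 8.4502e-06
Gain = 20 log₁₀(8.4502e-06) ≈ -101.46 dB

-101.5 dB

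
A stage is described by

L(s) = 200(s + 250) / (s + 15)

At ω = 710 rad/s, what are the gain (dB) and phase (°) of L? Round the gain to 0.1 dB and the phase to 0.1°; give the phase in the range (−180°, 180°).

At s = jω = j710:
zero (s+250): 250 + j710 → |·| = √(250²+710²) = √566600 ≈ 752.73, ∠ = arctan(710/250) ≈ 70.60°
pole (s+15): 15 + j710 → |·| = √(15²+710²) = √504325 ≈ 710.16, ∠ = arctan(710/15) ≈ 88.79°
|L| = 200 · 752.73 / 710.16 ≈ 211.99
Gain = 20 log₁₀(211.99) ≈ 46.53 dB
∠L = 70.60° − 88.79° = -18.19°

46.5 dB, -18.2°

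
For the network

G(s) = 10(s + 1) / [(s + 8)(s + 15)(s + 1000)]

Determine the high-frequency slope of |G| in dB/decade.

Each pole contributes −20 dB/decade at high frequency; each zero contributes +20 dB/decade.
Net: 1 zero(s) − 3 pole(s) → -40 dB/decade.

-40 dB/decade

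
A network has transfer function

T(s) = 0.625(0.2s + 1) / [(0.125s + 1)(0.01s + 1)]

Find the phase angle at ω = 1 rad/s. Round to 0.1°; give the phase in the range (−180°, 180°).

3.6°

At ω = 1 rad/s:
zero (1 + j1·0.2) = 1 + j0.2 → |·| ≈ 1.0198, ∠ ≈ 11.31°
pole (1 + j1·0.125) = 1 + j0.125 → |·| ≈ 1.0078, ∠ ≈ 7.13°
pole (1 + j1·0.01) = 1 + j0.01 → |·| ≈ 1, ∠ ≈ 0.57°
∠T = (11.31°) − (7.13° + 0.57°) = 3.61°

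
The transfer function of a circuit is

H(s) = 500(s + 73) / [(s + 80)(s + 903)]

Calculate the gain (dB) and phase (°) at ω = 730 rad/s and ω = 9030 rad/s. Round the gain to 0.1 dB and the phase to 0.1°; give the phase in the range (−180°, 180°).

ω = 730: -7.3 dB, -38.4°; ω = 9030: -25.2 dB, -84.2°

At s = jω = j730:
zero (s+73): 73 + j730 → |·| = √(73²+730²) = √538229 ≈ 733.64, ∠ = arctan(730/73) ≈ 84.29°
pole (s+80): 80 + j730 → |·| = √(80²+730²) = √539300 ≈ 734.37, ∠ = arctan(730/80) ≈ 83.75°
pole (s+903): 903 + j730 → |·| = √(903²+730²) = √1348309 ≈ 1161.2, ∠ = arctan(730/903) ≈ 38.95°
|H| = 500 · 733.64 / 8.5275e+05 ≈ 0.43016
Gain = 20 log₁₀(0.43016) ≈ -7.33 dB
∠H = 84.29° − 122.70° = -38.41°

At s = jω = j9030:
zero (s+73): 73 + j9030 → |·| = √(73²+9030²) = √81546229 ≈ 9030.3, ∠ = arctan(9030/73) ≈ 89.54°
pole (s+80): 80 + j9030 → |·| = √(80²+9030²) = √81547300 ≈ 9030.4, ∠ = arctan(9030/80) ≈ 89.49°
pole (s+903): 903 + j9030 → |·| = √(903²+9030²) = √82356309 ≈ 9075, ∠ = arctan(9030/903) ≈ 84.29°
|H| = 500 · 9030.3 / 8.1951e+07 ≈ 0.055096
Gain = 20 log₁₀(0.055096) ≈ -25.18 dB
∠H = 89.54° − 173.78° = -84.24°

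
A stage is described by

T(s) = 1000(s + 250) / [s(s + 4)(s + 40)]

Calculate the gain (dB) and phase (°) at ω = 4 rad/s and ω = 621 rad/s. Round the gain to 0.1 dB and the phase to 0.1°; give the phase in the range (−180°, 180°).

ω = 4: 48.8 dB, -139.8°; ω = 621: -51.1 dB, 162.1°

At s = jω = j4:
zero (s+250): 250 + j4 → |·| = √(250²+4²) = √62516 ≈ 250.03, ∠ = arctan(4/250) ≈ 0.92°
pole (s+4): 4 + j4 → |·| = √(4²+4²) = √32 ≈ 5.6569, ∠ = arctan(4/4) ≈ 45.00°
pole (s+40): 40 + j4 → |·| = √(40²+4²) = √1616 ≈ 40.2, ∠ = arctan(4/40) ≈ 5.71°
pole at origin: |s| = 4, ∠ = 90.00° (in denominator)
|T| = 1000 · 250.03 / 909.63 ≈ 274.87
Gain = 20 log₁₀(274.87) ≈ 48.78 dB
∠T = 0.92° − 140.71° = -139.79°

At s = jω = j621:
zero (s+250): 250 + j621 → |·| = √(250²+621²) = √448141 ≈ 669.43, ∠ = arctan(621/250) ≈ 68.07°
pole (s+4): 4 + j621 → |·| = √(4²+621²) = √385657 ≈ 621.01, ∠ = arctan(621/4) ≈ 89.63°
pole (s+40): 40 + j621 → |·| = √(40²+621²) = √387241 ≈ 622.29, ∠ = arctan(621/40) ≈ 86.31°
pole at origin: |s| = 621, ∠ = 90.00° (in denominator)
|T| = 1000 · 669.43 / 2.3998e+08 ≈ 0.0027895
Gain = 20 log₁₀(0.0027895) ≈ -51.09 dB
∠T = 68.07° − 265.94° = -197.87° ≡ 162.13° (principal value)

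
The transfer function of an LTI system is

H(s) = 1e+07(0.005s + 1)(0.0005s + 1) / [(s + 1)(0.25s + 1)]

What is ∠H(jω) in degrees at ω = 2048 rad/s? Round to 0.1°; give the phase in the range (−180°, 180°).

At ω = 2048 rad/s:
zero (1 + j2048·0.005) = 1 + j10.24 → |·| ≈ 10.289, ∠ ≈ 84.42°
zero (1 + j2048·0.0005) = 1 + j1.024 → |·| ≈ 1.4313, ∠ ≈ 45.68°
pole (1 + j2048·1) = 1 + j2048 → |·| ≈ 2048, ∠ ≈ 89.97°
pole (1 + j2048·0.25) = 1 + j512 → |·| ≈ 512, ∠ ≈ 89.89°
∠H = (84.42° + 45.68°) − (89.97° + 89.89°) = -49.76°

-49.8°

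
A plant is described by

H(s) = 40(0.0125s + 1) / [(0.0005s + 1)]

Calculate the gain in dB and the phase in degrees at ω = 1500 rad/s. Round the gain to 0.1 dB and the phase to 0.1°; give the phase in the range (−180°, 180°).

55.6 dB, 50.1°

At ω = 1500 rad/s:
zero (1 + j1500·0.0125) = 1 + j18.75 → |·| ≈ 18.777, ∠ ≈ 86.95°
pole (1 + j1500·0.0005) = 1 + j0.75 → |·| ≈ 1.25, ∠ ≈ 36.87°
|H| = 40 · 18.777 / (1.25) ≈ 600.86
Gain = 20 log₁₀(600.86) ≈ 55.58 dB
∠H = (86.95°) − (36.87°) = 50.08°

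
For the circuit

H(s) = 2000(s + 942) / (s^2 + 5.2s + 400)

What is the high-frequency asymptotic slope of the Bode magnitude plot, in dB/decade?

Each pole contributes −20 dB/decade at high frequency; each zero contributes +20 dB/decade.
Net: 1 zero(s) − 2 pole(s) → -20 dB/decade.

-20 dB/decade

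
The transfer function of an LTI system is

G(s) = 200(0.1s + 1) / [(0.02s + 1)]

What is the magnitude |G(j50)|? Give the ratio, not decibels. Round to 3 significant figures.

At ω = 50 rad/s:
zero (1 + j50·0.1) = 1 + j5 → |·| ≈ 5.099, ∠ ≈ 78.69°
pole (1 + j50·0.02) = 1 + j1 → |·| ≈ 1.4142, ∠ ≈ 45.00°
|G| = 200 · 5.099 / (1.4142) ≈ 721.11

721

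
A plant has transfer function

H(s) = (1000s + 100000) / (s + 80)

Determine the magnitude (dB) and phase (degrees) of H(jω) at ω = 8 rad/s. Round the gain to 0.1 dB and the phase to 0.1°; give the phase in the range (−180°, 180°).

Substitute s = j8:
Numerator: 1000(j8) + 100000 = 100000 + j8000
Denominator: (j8) + 80 = 80 + j8
|N| = √(100000² + 8000²) ≈ 1.0032e+05, ∠N ≈ 4.57°
|D| = √(80² + 8²) ≈ 80.399, ∠D ≈ 5.71°
|H| = 1.0032e+05 / 80.399 ≈ 1247.8
Gain = 20 log₁₀(1247.8) ≈ 61.92 dB
∠H = 4.57° − 5.71° = -1.14°

61.9 dB, -1.1°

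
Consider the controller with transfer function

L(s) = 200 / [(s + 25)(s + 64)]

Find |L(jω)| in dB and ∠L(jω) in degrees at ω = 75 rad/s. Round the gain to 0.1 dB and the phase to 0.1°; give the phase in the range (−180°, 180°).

-31.8 dB, -121.1°

At s = jω = j75:
pole (s+25): 25 + j75 → |·| = √(25²+75²) = √6250 ≈ 79.057, ∠ = arctan(75/25) ≈ 71.57°
pole (s+64): 64 + j75 → |·| = √(64²+75²) = √9721 ≈ 98.595, ∠ = arctan(75/64) ≈ 49.52°
|L| = 200 / 7794.6 ≈ 0.025659
Gain = 20 log₁₀(0.025659) ≈ -31.82 dB
∠L = 0.00° − 121.09° = -121.09°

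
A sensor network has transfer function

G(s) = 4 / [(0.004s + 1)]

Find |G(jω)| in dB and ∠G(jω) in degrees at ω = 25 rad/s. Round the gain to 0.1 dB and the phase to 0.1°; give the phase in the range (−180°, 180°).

At ω = 25 rad/s:
pole (1 + j25·0.004) = 1 + j0.1 → |·| ≈ 1.005, ∠ ≈ 5.71°
|G| = 4 · 1 / (1.005) ≈ 3.9801
Gain = 20 log₁₀(3.9801) ≈ 12.00 dB
∠G = (0°) − (5.71°) = -5.71°

12.0 dB, -5.7°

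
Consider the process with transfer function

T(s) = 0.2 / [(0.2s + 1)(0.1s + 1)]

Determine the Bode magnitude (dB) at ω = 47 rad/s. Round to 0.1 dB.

-47.1 dB

At ω = 47 rad/s:
pole (1 + j47·0.2) = 1 + j9.4 → |·| ≈ 9.453, ∠ ≈ 83.93°
pole (1 + j47·0.1) = 1 + j4.7 → |·| ≈ 4.8052, ∠ ≈ 77.99°
|T| = 0.2 · 1 / (9.453 · 4.8052) ≈ 0.004403
Gain = 20 log₁₀(0.004403) ≈ -47.13 dB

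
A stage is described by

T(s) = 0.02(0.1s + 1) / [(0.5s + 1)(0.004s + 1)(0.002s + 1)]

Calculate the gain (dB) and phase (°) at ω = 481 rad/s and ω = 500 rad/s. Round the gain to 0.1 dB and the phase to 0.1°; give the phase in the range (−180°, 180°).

ω = 481: -57.5 dB, -107.4°; ω = 500: -58.0 dB, -109.4°

At ω = 481 rad/s:
zero (1 + j481·0.1) = 1 + j48.1 → |·| ≈ 48.11, ∠ ≈ 88.81°
pole (1 + j481·0.5) = 1 + j240.5 → |·| ≈ 240.5, ∠ ≈ 89.76°
pole (1 + j481·0.004) = 1 + j1.924 → |·| ≈ 2.1684, ∠ ≈ 62.54°
pole (1 + j481·0.002) = 1 + j0.962 → |·| ≈ 1.3876, ∠ ≈ 43.89°
|T| = 0.02 · 48.11 / (240.5 · 2.1684 · 1.3876) ≈ 0.0013297
Gain = 20 log₁₀(0.0013297) ≈ -57.52 dB
∠T = (88.81°) − (89.76° + 62.54° + 43.89°) = -107.38°

At ω = 500 rad/s:
zero (1 + j500·0.1) = 1 + j50 → |·| ≈ 50.01, ∠ ≈ 88.85°
pole (1 + j500·0.5) = 1 + j250 → |·| ≈ 250, ∠ ≈ 89.77°
pole (1 + j500·0.004) = 1 + j2 → |·| ≈ 2.2361, ∠ ≈ 63.43°
pole (1 + j500·0.002) = 1 + j1 → |·| ≈ 1.4142, ∠ ≈ 45.00°
|T| = 0.02 · 50.01 / (250 · 2.2361 · 1.4142) ≈ 0.0012652
Gain = 20 log₁₀(0.0012652) ≈ -57.96 dB
∠T = (88.85°) − (89.77° + 63.43° + 45.00°) = -109.35°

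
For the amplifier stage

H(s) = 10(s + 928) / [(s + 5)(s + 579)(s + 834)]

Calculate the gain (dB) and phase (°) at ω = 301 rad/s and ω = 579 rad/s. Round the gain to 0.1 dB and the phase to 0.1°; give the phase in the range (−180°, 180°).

At s = jω = j301:
zero (s+928): 928 + j301 → |·| = √(928²+301²) = √951785 ≈ 975.59, ∠ = arctan(301/928) ≈ 17.97°
pole (s+5): 5 + j301 → |·| = √(5²+301²) = √90626 ≈ 301.04, ∠ = arctan(301/5) ≈ 89.05°
pole (s+579): 579 + j301 → |·| = √(579²+301²) = √425842 ≈ 652.57, ∠ = arctan(301/579) ≈ 27.47°
pole (s+834): 834 + j301 → |·| = √(834²+301²) = √786157 ≈ 886.65, ∠ = arctan(301/834) ≈ 19.85°
|H| = 10 · 975.59 / 1.7418e+08 ≈ 5.601e-05
Gain = 20 log₁₀(5.601e-05) ≈ -85.03 dB
∠H = 17.97° − 136.37° = -118.40°

At s = jω = j579:
zero (s+928): 928 + j579 → |·| = √(928²+579²) = √1196425 ≈ 1093.8, ∠ = arctan(579/928) ≈ 31.96°
pole (s+5): 5 + j579 → |·| = √(5²+579²) = √335266 ≈ 579.02, ∠ = arctan(579/5) ≈ 89.51°
pole (s+579): 579 + j579 → |·| = √(579²+579²) = √670482 ≈ 818.83, ∠ = arctan(579/579) ≈ 45.00°
pole (s+834): 834 + j579 → |·| = √(834²+579²) = √1030797 ≈ 1015.3, ∠ = arctan(579/834) ≈ 34.77°
|H| = 10 · 1093.8 / 4.8137e+08 ≈ 2.2723e-05
Gain = 20 log₁₀(2.2723e-05) ≈ -92.87 dB
∠H = 31.96° − 169.28° = -137.32°

ω = 301: -85.0 dB, -118.4°; ω = 579: -92.9 dB, -137.3°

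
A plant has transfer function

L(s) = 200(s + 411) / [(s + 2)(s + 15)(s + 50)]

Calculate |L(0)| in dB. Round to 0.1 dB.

L(0) = 200·411 / (2·15·50) = 54.8
20 log₁₀(54.8) ≈ 34.78 dB

34.8 dB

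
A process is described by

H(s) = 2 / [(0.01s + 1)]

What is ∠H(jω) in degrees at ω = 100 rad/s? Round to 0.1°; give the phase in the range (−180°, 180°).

-45.0°

At ω = 100 rad/s:
pole (1 + j100·0.01) = 1 + j1 → |·| ≈ 1.4142, ∠ ≈ 45.00°
∠H = (0°) − (45.00°) = -45.00°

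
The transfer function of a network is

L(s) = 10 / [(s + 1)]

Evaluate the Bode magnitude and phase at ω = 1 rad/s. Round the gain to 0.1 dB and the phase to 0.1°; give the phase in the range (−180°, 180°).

At ω = 1 rad/s:
pole (1 + j1·1) = 1 + j1 → |·| ≈ 1.4142, ∠ ≈ 45.00°
|L| = 10 · 1 / (1.4142) ≈ 7.0711
Gain = 20 log₁₀(7.0711) ≈ 16.99 dB
∠L = (0°) − (45.00°) = -45.00°

17.0 dB, -45.0°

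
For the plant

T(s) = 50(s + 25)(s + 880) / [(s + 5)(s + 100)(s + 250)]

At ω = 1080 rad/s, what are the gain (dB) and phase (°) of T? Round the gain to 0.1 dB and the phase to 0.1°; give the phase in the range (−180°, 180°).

At s = jω = j1080:
zero (s+25): 25 + j1080 → |·| = √(25²+1080²) = √1167025 ≈ 1080.3, ∠ = arctan(1080/25) ≈ 88.67°
zero (s+880): 880 + j1080 → |·| = √(880²+1080²) = √1940800 ≈ 1393.1, ∠ = arctan(1080/880) ≈ 50.83°
pole (s+5): 5 + j1080 → |·| = √(5²+1080²) = √1166425 ≈ 1080, ∠ = arctan(1080/5) ≈ 89.73°
pole (s+100): 100 + j1080 → |·| = √(100²+1080²) = √1176400 ≈ 1084.6, ∠ = arctan(1080/100) ≈ 84.71°
pole (s+250): 250 + j1080 → |·| = √(250²+1080²) = √1228900 ≈ 1108.6, ∠ = arctan(1080/250) ≈ 76.97°
|T| = 50 · 1.505e+06 / 1.2986e+09 ≈ 0.057947
Gain = 20 log₁₀(0.057947) ≈ -24.74 dB
∠T = 139.50° − 251.41° = -111.91°

-24.7 dB, -111.9°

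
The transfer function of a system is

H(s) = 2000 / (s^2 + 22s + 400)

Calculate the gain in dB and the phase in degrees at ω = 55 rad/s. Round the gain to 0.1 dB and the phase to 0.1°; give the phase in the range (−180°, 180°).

At s = jω = j55:
quadratic: (j55)² + 22·j55 + 400 = -2625 + j1210 → |·| ≈ 2890.5, ∠ ≈ 155.25°
|H| = 2000 / 2890.5 ≈ 0.69192
Gain = 20 log₁₀(0.69192) ≈ -3.20 dB
∠H = 0.00° − 155.25° = -155.25°

-3.2 dB, -155.3°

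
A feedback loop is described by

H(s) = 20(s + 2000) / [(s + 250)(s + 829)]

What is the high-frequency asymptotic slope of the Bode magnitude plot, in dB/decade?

Each pole contributes −20 dB/decade at high frequency; each zero contributes +20 dB/decade.
Net: 1 zero(s) − 2 pole(s) → -20 dB/decade.

-20 dB/decade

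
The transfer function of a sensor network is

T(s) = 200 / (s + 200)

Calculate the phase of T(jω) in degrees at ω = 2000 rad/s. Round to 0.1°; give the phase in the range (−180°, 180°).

-84.3°

Substitute s = j2000:
Numerator: 200 = 200 + j0
Denominator: (j2000) + 200 = 200 + j2000
|N| = √(200² + 0²) ≈ 200, ∠N ≈ 0.00°
|D| = √(200² + 2000²) ≈ 2010, ∠D ≈ 84.29°
∠T = 0.00° − 84.29° = -84.29°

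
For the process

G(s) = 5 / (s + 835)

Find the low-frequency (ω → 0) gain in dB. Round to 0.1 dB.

-44.5 dB

G(0) = 5 / (835) ≈ 0.005988
20 log₁₀(0.005988) ≈ -44.45 dB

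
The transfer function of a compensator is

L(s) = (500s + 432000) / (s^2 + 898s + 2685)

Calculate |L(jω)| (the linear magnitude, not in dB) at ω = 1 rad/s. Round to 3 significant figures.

153

Substitute s = j1:
Numerator: 500(j1) + 432000 = 432000 + j500
Denominator: (j1)^2 + 898(j1) + 2685 = 2684 + j898
|N| = √(432000² + 500²) ≈ 4.32e+05, ∠N ≈ 0.07°
|D| = √(2684² + 898²) ≈ 2830.2, ∠D ≈ 18.50°
|L| = 4.32e+05 / 2830.2 ≈ 152.64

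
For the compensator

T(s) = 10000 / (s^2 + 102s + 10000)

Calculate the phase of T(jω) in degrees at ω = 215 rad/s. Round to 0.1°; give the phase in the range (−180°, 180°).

-148.8°

At s = jω = j215:
quadratic: (j215)² + 102·j215 + 10000 = -36225 + j21930 → |·| ≈ 42346, ∠ ≈ 148.81°
∠T = 0.00° − 148.81° = -148.81°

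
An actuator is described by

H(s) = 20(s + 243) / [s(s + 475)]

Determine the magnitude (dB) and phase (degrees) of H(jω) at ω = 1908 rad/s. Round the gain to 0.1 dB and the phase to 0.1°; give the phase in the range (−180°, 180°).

At s = jω = j1908:
zero (s+243): 243 + j1908 → |·| = √(243²+1908²) = √3699513 ≈ 1923.4, ∠ = arctan(1908/243) ≈ 82.74°
pole (s+475): 475 + j1908 → |·| = √(475²+1908²) = √3866089 ≈ 1966.2, ∠ = arctan(1908/475) ≈ 76.02°
pole at origin: |s| = 1908, ∠ = 90.00° (in denominator)
|H| = 20 · 1923.4 / 3.7515e+06 ≈ 0.010254
Gain = 20 log₁₀(0.010254) ≈ -39.78 dB
∠H = 82.74° − 166.02° = -83.28°

-39.8 dB, -83.3°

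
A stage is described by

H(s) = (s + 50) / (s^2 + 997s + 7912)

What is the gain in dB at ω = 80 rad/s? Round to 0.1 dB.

-58.5 dB

Substitute s = j80:
Numerator: (j80) + 50 = 50 + j80
Denominator: (j80)^2 + 997(j80) + 7912 = 1512 + j79760
|N| = √(50² + 80²) ≈ 94.34, ∠N ≈ 57.99°
|D| = √(1512² + 79760²) ≈ 79774, ∠D ≈ 88.91°
|H| = 94.34 / 79774 ≈ 0.0011826
Gain = 20 log₁₀(0.0011826) ≈ -58.54 dB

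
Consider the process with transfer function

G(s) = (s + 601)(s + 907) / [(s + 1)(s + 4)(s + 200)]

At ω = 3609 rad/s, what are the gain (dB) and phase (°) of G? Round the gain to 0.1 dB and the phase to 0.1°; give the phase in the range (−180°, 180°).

-70.8 dB, -110.3°

At s = jω = j3609:
zero (s+601): 601 + j3609 → |·| = √(601²+3609²) = √13386082 ≈ 3658.7, ∠ = arctan(3609/601) ≈ 80.55°
zero (s+907): 907 + j3609 → |·| = √(907²+3609²) = √13847530 ≈ 3721.2, ∠ = arctan(3609/907) ≈ 75.89°
pole (s+1): 1 + j3609 → |·| = √(1²+3609²) = √13024882 ≈ 3609, ∠ = arctan(3609/1) ≈ 89.98°
pole (s+4): 4 + j3609 → |·| = √(4²+3609²) = √13024897 ≈ 3609, ∠ = arctan(3609/4) ≈ 89.94°
pole (s+200): 200 + j3609 → |·| = √(200²+3609²) = √13064881 ≈ 3614.5, ∠ = arctan(3609/200) ≈ 86.83°
|G| = 1 · 1.3615e+07 / 4.7078e+10 ≈ 0.0002892
Gain = 20 log₁₀(0.0002892) ≈ -70.78 dB
∠G = 156.44° − 266.75° = -110.31°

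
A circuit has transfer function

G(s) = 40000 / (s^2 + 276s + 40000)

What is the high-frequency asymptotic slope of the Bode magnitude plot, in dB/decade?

Each pole contributes −20 dB/decade at high frequency; each zero contributes +20 dB/decade.
Net: 0 zero(s) − 2 pole(s) → -40 dB/decade.

-40 dB/decade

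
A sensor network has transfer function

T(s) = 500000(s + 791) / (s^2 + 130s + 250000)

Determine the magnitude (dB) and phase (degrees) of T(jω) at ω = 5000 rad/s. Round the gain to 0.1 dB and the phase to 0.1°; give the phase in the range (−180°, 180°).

40.2 dB, -97.5°

At s = jω = j5000:
zero (s+791): 791 + j5000 → |·| = √(791²+5000²) = √25625681 ≈ 5062.2, ∠ = arctan(5000/791) ≈ 81.01°
quadratic: (j5000)² + 130·j5000 + 250000 = -24750000 + j650000 → |·| ≈ 2.4759e+07, ∠ ≈ 178.50°
|T| = 500000 · 5062.2 / 2.4759e+07 ≈ 102.23
Gain = 20 log₁₀(102.23) ≈ 40.19 dB
∠T = 81.01° − 178.50° = -97.49°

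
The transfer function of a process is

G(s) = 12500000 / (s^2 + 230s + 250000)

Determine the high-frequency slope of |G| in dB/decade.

-40 dB/decade

Each pole contributes −20 dB/decade at high frequency; each zero contributes +20 dB/decade.
Net: 0 zero(s) − 2 pole(s) → -40 dB/decade.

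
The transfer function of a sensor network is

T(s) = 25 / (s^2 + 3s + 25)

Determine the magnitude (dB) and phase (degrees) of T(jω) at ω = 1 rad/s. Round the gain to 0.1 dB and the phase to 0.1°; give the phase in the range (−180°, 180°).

At s = jω = j1:
quadratic: (j1)² + 3·j1 + 25 = 24 + j3 → |·| ≈ 24.187, ∠ ≈ 7.13°
|T| = 25 / 24.187 ≈ 1.0336
Gain = 20 log₁₀(1.0336) ≈ 0.29 dB
∠T = 0.00° − 7.13° = -7.13°

0.3 dB, -7.1°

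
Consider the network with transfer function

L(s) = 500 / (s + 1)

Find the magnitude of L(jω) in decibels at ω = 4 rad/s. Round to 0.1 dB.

41.7 dB

Substitute s = j4:
Numerator: 500 = 500 + j0
Denominator: (j4) + 1 = 1 + j4
|N| = √(500² + 0²) ≈ 500, ∠N ≈ 0.00°
|D| = √(1² + 4²) ≈ 4.1231, ∠D ≈ 75.96°
|L| = 500 / 4.1231 ≈ 121.27
Gain = 20 log₁₀(121.27) ≈ 41.68 dB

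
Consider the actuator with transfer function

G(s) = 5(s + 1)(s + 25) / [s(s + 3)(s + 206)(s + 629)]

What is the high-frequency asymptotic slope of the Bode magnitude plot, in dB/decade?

Each pole contributes −20 dB/decade at high frequency; each zero contributes +20 dB/decade.
Net: 2 zero(s) − 4 pole(s) → -40 dB/decade.

-40 dB/decade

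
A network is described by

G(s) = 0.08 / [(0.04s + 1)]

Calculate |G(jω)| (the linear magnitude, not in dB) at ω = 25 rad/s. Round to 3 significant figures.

0.0566

At ω = 25 rad/s:
pole (1 + j25·0.04) = 1 + j1 → |·| ≈ 1.4142, ∠ ≈ 45.00°
|G| = 0.08 · 1 / (1.4142) ≈ 0.056569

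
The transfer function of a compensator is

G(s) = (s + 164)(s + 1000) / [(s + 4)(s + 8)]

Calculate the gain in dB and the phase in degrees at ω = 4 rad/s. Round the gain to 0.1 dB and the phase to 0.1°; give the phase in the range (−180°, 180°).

At s = jω = j4:
zero (s+164): 164 + j4 → |·| = √(164²+4²) = √26912 ≈ 164.05, ∠ = arctan(4/164) ≈ 1.40°
zero (s+1000): 1000 + j4 → |·| = √(1000²+4²) = √1000016 ≈ 1000, ∠ = arctan(4/1000) ≈ 0.23°
pole (s+4): 4 + j4 → |·| = √(4²+4²) = √32 ≈ 5.6569, ∠ = arctan(4/4) ≈ 45.00°
pole (s+8): 8 + j4 → |·| = √(8²+4²) = √80 ≈ 8.9443, ∠ = arctan(4/8) ≈ 26.57°
|G| = 1 · 1.6405e+05 / 50.597 ≈ 3242.3
Gain = 20 log₁₀(3242.3) ≈ 70.22 dB
∠G = 1.63° − 71.57° = -69.94°

70.2 dB, -69.9°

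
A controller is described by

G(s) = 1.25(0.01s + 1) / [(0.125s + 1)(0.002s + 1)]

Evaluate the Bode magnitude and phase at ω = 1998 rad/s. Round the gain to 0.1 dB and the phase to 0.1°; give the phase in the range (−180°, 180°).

At ω = 1998 rad/s:
zero (1 + j1998·0.01) = 1 + j19.98 → |·| ≈ 20.005, ∠ ≈ 87.13°
pole (1 + j1998·0.125) = 1 + j249.75 → |·| ≈ 249.75, ∠ ≈ 89.77°
pole (1 + j1998·0.002) = 1 + j3.996 → |·| ≈ 4.1192, ∠ ≈ 75.95°
|G| = 1.25 · 20.005 / (249.75 · 4.1192) ≈ 0.024307
Gain = 20 log₁₀(0.024307) ≈ -32.29 dB
∠G = (87.13°) − (89.77° + 75.95°) = -78.59°

-32.3 dB, -78.6°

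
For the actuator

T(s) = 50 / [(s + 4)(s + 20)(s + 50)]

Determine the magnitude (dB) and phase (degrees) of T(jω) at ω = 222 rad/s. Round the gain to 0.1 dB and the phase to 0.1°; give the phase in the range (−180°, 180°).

At s = jω = j222:
pole (s+4): 4 + j222 → |·| = √(4²+222²) = √49300 ≈ 222.04, ∠ = arctan(222/4) ≈ 88.97°
pole (s+20): 20 + j222 → |·| = √(20²+222²) = √49684 ≈ 222.9, ∠ = arctan(222/20) ≈ 84.85°
pole (s+50): 50 + j222 → |·| = √(50²+222²) = √51784 ≈ 227.56, ∠ = arctan(222/50) ≈ 77.31°
|T| = 50 / 1.1263e+07 ≈ 4.4393e-06
Gain = 20 log₁₀(4.4393e-06) ≈ -107.05 dB
∠T = 0.00° − 251.13° = -251.13° ≡ 108.87° (principal value)

-107.1 dB, 108.9°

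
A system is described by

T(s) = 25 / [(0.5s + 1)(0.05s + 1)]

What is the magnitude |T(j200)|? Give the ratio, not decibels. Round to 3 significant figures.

0.0249

At ω = 200 rad/s:
pole (1 + j200·0.5) = 1 + j100 → |·| ≈ 100, ∠ ≈ 89.43°
pole (1 + j200·0.05) = 1 + j10 → |·| ≈ 10.05, ∠ ≈ 84.29°
|T| = 25 · 1 / (100 · 10.05) ≈ 0.024876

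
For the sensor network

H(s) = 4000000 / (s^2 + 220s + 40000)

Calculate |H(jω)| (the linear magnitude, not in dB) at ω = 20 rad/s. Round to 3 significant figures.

At s = jω = j20:
quadratic: (j20)² + 220·j20 + 40000 = 39600 + j4400 → |·| ≈ 39844, ∠ ≈ 6.34°
|H| = 4000000 / 39844 ≈ 100.39

100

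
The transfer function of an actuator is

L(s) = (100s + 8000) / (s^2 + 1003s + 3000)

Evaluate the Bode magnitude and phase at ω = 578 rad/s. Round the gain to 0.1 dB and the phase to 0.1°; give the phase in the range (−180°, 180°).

Substitute s = j578:
Numerator: 100(j578) + 8000 = 8000 + j57800
Denominator: (j578)^2 + 1003(j578) + 3000 = -331084 + j579734
|N| = √(8000² + 57800²) ≈ 58351, ∠N ≈ 82.12°
|D| = √(331084² + 579734²) ≈ 6.6761e+05, ∠D ≈ 119.73°
|L| = 58351 / 6.6761e+05 ≈ 0.087403
Gain = 20 log₁₀(0.087403) ≈ -21.17 dB
∠L = 82.12° − 119.73° = -37.61°

-21.2 dB, -37.6°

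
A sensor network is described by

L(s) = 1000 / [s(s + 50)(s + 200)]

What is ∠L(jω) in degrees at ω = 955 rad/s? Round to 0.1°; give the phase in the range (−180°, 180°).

At s = jω = j955:
pole (s+50): 50 + j955 → |·| = √(50²+955²) = √914525 ≈ 956.31, ∠ = arctan(955/50) ≈ 87.00°
pole (s+200): 200 + j955 → |·| = √(200²+955²) = √952025 ≈ 975.72, ∠ = arctan(955/200) ≈ 78.17°
pole at origin: |s| = 955, ∠ = 90.00° (in denominator)
∠L = 0.00° − 255.17° = -255.17° ≡ 104.83° (principal value)

104.8°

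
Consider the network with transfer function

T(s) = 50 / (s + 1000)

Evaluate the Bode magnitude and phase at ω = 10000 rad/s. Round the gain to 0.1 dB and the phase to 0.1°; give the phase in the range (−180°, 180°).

At s = jω = j10000:
pole (s+1000): 1000 + j10000 → |·| = √(1000²+10000²) = √101000000 ≈ 10050, ∠ = arctan(10000/1000) ≈ 84.29°
|T| = 50 / 10050 ≈ 0.0049751
Gain = 20 log₁₀(0.0049751) ≈ -46.06 dB
∠T = 0.00° − 84.29° = -84.29°

-46.1 dB, -84.3°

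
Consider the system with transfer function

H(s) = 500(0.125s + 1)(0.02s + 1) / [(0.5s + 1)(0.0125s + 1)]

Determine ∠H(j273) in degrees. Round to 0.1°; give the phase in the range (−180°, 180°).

At ω = 273 rad/s:
zero (1 + j273·0.125) = 1 + j34.125 → |·| ≈ 34.14, ∠ ≈ 88.32°
zero (1 + j273·0.02) = 1 + j5.46 → |·| ≈ 5.5508, ∠ ≈ 79.62°
pole (1 + j273·0.5) = 1 + j136.5 → |·| ≈ 136.5, ∠ ≈ 89.58°
pole (1 + j273·0.0125) = 1 + j3.4125 → |·| ≈ 3.556, ∠ ≈ 73.67°
∠H = (88.32° + 79.62°) − (89.58° + 73.67°) = 4.69°

4.7°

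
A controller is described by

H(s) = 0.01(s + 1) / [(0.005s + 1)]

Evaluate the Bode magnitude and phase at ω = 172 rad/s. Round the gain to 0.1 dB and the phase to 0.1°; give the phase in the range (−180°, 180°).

At ω = 172 rad/s:
zero (1 + j172·1) = 1 + j172 → |·| ≈ 172, ∠ ≈ 89.67°
pole (1 + j172·0.005) = 1 + j0.86 → |·| ≈ 1.3189, ∠ ≈ 40.70°
|H| = 0.01 · 172 / (1.3189) ≈ 1.3041
Gain = 20 log₁₀(1.3041) ≈ 2.31 dB
∠H = (89.67°) − (40.70°) = 48.97°

2.3 dB, 49.0°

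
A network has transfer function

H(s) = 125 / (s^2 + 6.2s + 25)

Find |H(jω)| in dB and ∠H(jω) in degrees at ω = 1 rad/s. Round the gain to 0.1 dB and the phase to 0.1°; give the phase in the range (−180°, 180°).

At s = jω = j1:
quadratic: (j1)² + 6.2·j1 + 25 = 24 + j6.2 → |·| ≈ 24.788, ∠ ≈ 14.48°
|H| = 125 / 24.788 ≈ 5.0428
Gain = 20 log₁₀(5.0428) ≈ 14.05 dB
∠H = 0.00° − 14.48° = -14.48°

14.1 dB, -14.5°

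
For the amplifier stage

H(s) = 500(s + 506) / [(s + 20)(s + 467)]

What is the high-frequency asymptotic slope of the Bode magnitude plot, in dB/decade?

Each pole contributes −20 dB/decade at high frequency; each zero contributes +20 dB/decade.
Net: 1 zero(s) − 2 pole(s) → -20 dB/decade.

-20 dB/decade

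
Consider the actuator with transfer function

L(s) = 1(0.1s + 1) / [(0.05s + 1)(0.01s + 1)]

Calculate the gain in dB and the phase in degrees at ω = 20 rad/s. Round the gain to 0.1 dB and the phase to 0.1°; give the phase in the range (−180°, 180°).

At ω = 20 rad/s:
zero (1 + j20·0.1) = 1 + j2 → |·| ≈ 2.2361, ∠ ≈ 63.43°
pole (1 + j20·0.05) = 1 + j1 → |·| ≈ 1.4142, ∠ ≈ 45.00°
pole (1 + j20·0.01) = 1 + j0.2 → |·| ≈ 1.0198, ∠ ≈ 11.31°
|L| = 1 · 2.2361 / (1.4142 · 1.0198) ≈ 1.5505
Gain = 20 log₁₀(1.5505) ≈ 3.81 dB
∠L = (63.43°) − (45.00° + 11.31°) = 7.12°

3.8 dB, 7.1°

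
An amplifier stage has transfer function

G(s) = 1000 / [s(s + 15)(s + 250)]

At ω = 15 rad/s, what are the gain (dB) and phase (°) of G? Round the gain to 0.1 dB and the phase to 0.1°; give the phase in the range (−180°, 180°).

At s = jω = j15:
pole (s+15): 15 + j15 → |·| = √(15²+15²) = √450 ≈ 21.213, ∠ = arctan(15/15) ≈ 45.00°
pole (s+250): 250 + j15 → |·| = √(250²+15²) = √62725 ≈ 250.45, ∠ = arctan(15/250) ≈ 3.43°
pole at origin: |s| = 15, ∠ = 90.00° (in denominator)
|G| = 1000 / 79692 ≈ 0.012548
Gain = 20 log₁₀(0.012548) ≈ -38.03 dB
∠G = 0.00° − 138.43° = -138.43°

-38.0 dB, -138.4°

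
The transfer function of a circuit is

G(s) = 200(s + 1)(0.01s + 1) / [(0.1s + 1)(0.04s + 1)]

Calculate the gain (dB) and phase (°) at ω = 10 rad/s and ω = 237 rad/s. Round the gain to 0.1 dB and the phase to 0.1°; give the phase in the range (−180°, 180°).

ω = 10: 62.5 dB, 23.2°; ω = 237: 54.6 dB, -14.7°

At ω = 10 rad/s:
zero (1 + j10·1) = 1 + j10 → |·| ≈ 10.05, ∠ ≈ 84.29°
zero (1 + j10·0.01) = 1 + j0.1 → |·| ≈ 1.005, ∠ ≈ 5.71°
pole (1 + j10·0.1) = 1 + j1 → |·| ≈ 1.4142, ∠ ≈ 45.00°
pole (1 + j10·0.04) = 1 + j0.4 → |·| ≈ 1.077, ∠ ≈ 21.80°
|G| = 200 · 10.05 · 1.005 / (1.4142 · 1.077) ≈ 1326.3
Gain = 20 log₁₀(1326.3) ≈ 62.45 dB
∠G = (84.29° + 5.71°) − (45.00° + 21.80°) = 23.20°

At ω = 237 rad/s:
zero (1 + j237·1) = 1 + j237 → |·| ≈ 237, ∠ ≈ 89.76°
zero (1 + j237·0.01) = 1 + j2.37 → |·| ≈ 2.5723, ∠ ≈ 67.12°
pole (1 + j237·0.1) = 1 + j23.7 → |·| ≈ 23.721, ∠ ≈ 87.58°
pole (1 + j237·0.04) = 1 + j9.48 → |·| ≈ 9.5326, ∠ ≈ 83.98°
|G| = 200 · 237 · 2.5723 / (23.721 · 9.5326) ≈ 539.21
Gain = 20 log₁₀(539.21) ≈ 54.64 dB
∠G = (89.76° + 67.12°) − (87.58° + 83.98°) = -14.68°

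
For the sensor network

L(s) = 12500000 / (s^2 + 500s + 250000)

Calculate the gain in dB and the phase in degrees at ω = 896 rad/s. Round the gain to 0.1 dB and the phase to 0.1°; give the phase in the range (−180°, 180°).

24.9 dB, -141.0°

At s = jω = j896:
quadratic: (j896)² + 500·j896 + 250000 = -552816 + j448000 → |·| ≈ 7.1155e+05, ∠ ≈ 140.98°
|L| = 12500000 / 7.1155e+05 ≈ 17.567
Gain = 20 log₁₀(17.567) ≈ 24.89 dB
∠L = 0.00° − 140.98° = -140.98°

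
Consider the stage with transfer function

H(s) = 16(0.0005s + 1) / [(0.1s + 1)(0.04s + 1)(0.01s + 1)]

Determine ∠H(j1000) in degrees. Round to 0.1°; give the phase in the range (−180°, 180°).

At ω = 1000 rad/s:
zero (1 + j1000·0.0005) = 1 + j0.5 → |·| ≈ 1.118, ∠ ≈ 26.57°
pole (1 + j1000·0.1) = 1 + j100 → |·| ≈ 100, ∠ ≈ 89.43°
pole (1 + j1000·0.04) = 1 + j40 → |·| ≈ 40.012, ∠ ≈ 88.57°
pole (1 + j1000·0.01) = 1 + j10 → |·| ≈ 10.05, ∠ ≈ 84.29°
∠H = (26.57°) − (89.43° + 88.57° + 84.29°) = -235.72° ≡ 124.28° (principal value)

124.3°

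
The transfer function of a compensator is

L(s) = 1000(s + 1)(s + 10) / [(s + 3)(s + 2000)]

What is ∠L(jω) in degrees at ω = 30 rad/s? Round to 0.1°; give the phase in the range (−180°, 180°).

At s = jω = j30:
zero (s+1): 1 + j30 → |·| = √(1²+30²) = √901 ≈ 30.017, ∠ = arctan(30/1) ≈ 88.09°
zero (s+10): 10 + j30 → |·| = √(10²+30²) = √1000 ≈ 31.623, ∠ = arctan(30/10) ≈ 71.57°
pole (s+3): 3 + j30 → |·| = √(3²+30²) = √909 ≈ 30.15, ∠ = arctan(30/3) ≈ 84.29°
pole (s+2000): 2000 + j30 → |·| = √(2000²+30²) = √4000900 ≈ 2000.2, ∠ = arctan(30/2000) ≈ 0.86°
∠L = 159.66° − 85.15° = 74.51°

74.5°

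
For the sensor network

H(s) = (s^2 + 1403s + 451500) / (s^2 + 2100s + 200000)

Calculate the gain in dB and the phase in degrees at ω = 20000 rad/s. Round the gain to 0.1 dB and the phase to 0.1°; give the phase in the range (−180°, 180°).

-0.0 dB, 2.0°

Substitute s = j20000:
Numerator: (j20000)^2 + 1403(j20000) + 451500 = -399548500 + j28060000
Denominator: (j20000)^2 + 2100(j20000) + 200000 = -399800000 + j42000000
|N| = √(399548500² + 28060000²) ≈ 4.0053e+08, ∠N ≈ 175.98°
|D| = √(399800000² + 42000000²) ≈ 4.02e+08, ∠D ≈ 174.00°
|H| = 4.0053e+08 / 4.02e+08 ≈ 0.99634
Gain = 20 log₁₀(0.99634) ≈ -0.03 dB
∠H = 175.98° − 174.00° = 1.98°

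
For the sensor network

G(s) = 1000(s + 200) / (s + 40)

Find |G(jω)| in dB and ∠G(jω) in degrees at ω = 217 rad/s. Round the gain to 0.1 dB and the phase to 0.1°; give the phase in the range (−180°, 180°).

At s = jω = j217:
zero (s+200): 200 + j217 → |·| = √(200²+217²) = √87089 ≈ 295.11, ∠ = arctan(217/200) ≈ 47.33°
pole (s+40): 40 + j217 → |·| = √(40²+217²) = √48689 ≈ 220.66, ∠ = arctan(217/40) ≈ 79.56°
|G| = 1000 · 295.11 / 220.66 ≈ 1337.4
Gain = 20 log₁₀(1337.4) ≈ 62.53 dB
∠G = 47.33° − 79.56° = -32.23°

62.5 dB, -32.2°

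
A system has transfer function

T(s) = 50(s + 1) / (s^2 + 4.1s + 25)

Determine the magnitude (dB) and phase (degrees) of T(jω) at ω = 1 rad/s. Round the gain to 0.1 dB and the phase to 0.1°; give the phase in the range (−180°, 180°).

At s = jω = j1:
zero (s+1): 1 + j1 → |·| = √(1²+1²) = √2 ≈ 1.4142, ∠ = arctan(1/1) ≈ 45.00°
quadratic: (j1)² + 4.1·j1 + 25 = 24 + j4.1 → |·| ≈ 24.348, ∠ ≈ 9.69°
|T| = 50 · 1.4142 / 24.348 ≈ 2.9041
Gain = 20 log₁₀(2.9041) ≈ 9.26 dB
∠T = 45.00° − 9.69° = 35.31°

9.3 dB, 35.3°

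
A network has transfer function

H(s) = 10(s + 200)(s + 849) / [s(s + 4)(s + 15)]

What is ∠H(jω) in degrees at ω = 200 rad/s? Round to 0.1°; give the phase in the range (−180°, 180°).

At s = jω = j200:
zero (s+200): 200 + j200 → |·| = √(200²+200²) = √80000 ≈ 282.84, ∠ = arctan(200/200) ≈ 45.00°
zero (s+849): 849 + j200 → |·| = √(849²+200²) = √760801 ≈ 872.24, ∠ = arctan(200/849) ≈ 13.26°
pole (s+4): 4 + j200 → |·| = √(4²+200²) = √40016 ≈ 200.04, ∠ = arctan(200/4) ≈ 88.85°
pole (s+15): 15 + j200 → |·| = √(15²+200²) = √40225 ≈ 200.56, ∠ = arctan(200/15) ≈ 85.71°
pole at origin: |s| = 200, ∠ = 90.00° (in denominator)
∠H = 58.26° − 264.56° = -206.30° ≡ 153.70° (principal value)

153.7°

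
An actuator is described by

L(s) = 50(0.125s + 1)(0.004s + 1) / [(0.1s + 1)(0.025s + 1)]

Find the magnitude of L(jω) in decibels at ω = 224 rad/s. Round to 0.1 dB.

At ω = 224 rad/s:
zero (1 + j224·0.125) = 1 + j28 → |·| ≈ 28.018, ∠ ≈ 87.95°
zero (1 + j224·0.004) = 1 + j0.896 → |·| ≈ 1.3427, ∠ ≈ 41.86°
pole (1 + j224·0.1) = 1 + j22.4 → |·| ≈ 22.422, ∠ ≈ 87.44°
pole (1 + j224·0.025) = 1 + j5.6 → |·| ≈ 5.6886, ∠ ≈ 79.88°
|L| = 50 · 28.018 · 1.3427 / (22.422 · 5.6886) ≈ 14.747
Gain = 20 log₁₀(14.747) ≈ 23.37 dB

23.4 dB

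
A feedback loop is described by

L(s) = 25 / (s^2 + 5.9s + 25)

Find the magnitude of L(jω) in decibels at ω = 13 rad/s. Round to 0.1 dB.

At s = jω = j13:
quadratic: (j13)² + 5.9·j13 + 25 = -144 + j76.7 → |·| ≈ 163.15, ∠ ≈ 151.96°
|L| = 25 / 163.15 ≈ 0.15323
Gain = 20 log₁₀(0.15323) ≈ -16.29 dB

-16.3 dB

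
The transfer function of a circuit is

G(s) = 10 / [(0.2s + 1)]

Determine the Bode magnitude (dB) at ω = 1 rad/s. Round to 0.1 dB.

At ω = 1 rad/s:
pole (1 + j1·0.2) = 1 + j0.2 → |·| ≈ 1.0198, ∠ ≈ 11.31°
|G| = 10 · 1 / (1.0198) ≈ 9.8058
Gain = 20 log₁₀(9.8058) ≈ 19.83 dB

19.8 dB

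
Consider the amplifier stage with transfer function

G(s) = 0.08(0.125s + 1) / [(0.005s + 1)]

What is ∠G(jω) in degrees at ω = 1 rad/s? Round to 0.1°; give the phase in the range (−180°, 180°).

At ω = 1 rad/s:
zero (1 + j1·0.125) = 1 + j0.125 → |·| ≈ 1.0078, ∠ ≈ 7.13°
pole (1 + j1·0.005) = 1 + j0.005 → |·| ≈ 1, ∠ ≈ 0.29°
∠G = (7.13°) − (0.29°) = 6.84°

6.8°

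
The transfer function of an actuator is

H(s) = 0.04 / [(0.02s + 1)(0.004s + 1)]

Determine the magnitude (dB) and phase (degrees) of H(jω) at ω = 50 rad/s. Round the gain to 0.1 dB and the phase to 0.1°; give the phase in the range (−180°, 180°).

-31.1 dB, -56.3°

At ω = 50 rad/s:
pole (1 + j50·0.02) = 1 + j1 → |·| ≈ 1.4142, ∠ ≈ 45.00°
pole (1 + j50·0.004) = 1 + j0.2 → |·| ≈ 1.0198, ∠ ≈ 11.31°
|H| = 0.04 · 1 / (1.4142 · 1.0198) ≈ 0.027735
Gain = 20 log₁₀(0.027735) ≈ -31.14 dB
∠H = (0°) − (45.00° + 11.31°) = -56.31°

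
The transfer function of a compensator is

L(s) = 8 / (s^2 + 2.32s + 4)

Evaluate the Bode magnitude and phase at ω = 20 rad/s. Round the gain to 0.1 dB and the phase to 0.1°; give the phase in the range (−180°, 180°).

-34.0 dB, -173.3°

At s = jω = j20:
quadratic: (j20)² + 2.32·j20 + 4 = -396 + j46.4 → |·| ≈ 398.71, ∠ ≈ 173.32°
|L| = 8 / 398.71 ≈ 0.020065
Gain = 20 log₁₀(0.020065) ≈ -33.95 dB
∠L = 0.00° − 173.32° = -173.32°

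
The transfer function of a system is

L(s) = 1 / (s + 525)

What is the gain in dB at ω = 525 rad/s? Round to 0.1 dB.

Substitute s = j525:
Numerator: 1 = 1 + j0
Denominator: (j525) + 525 = 525 + j525
|N| = √(1² + 0²) ≈ 1, ∠N ≈ 0.00°
|D| = √(525² + 525²) ≈ 742.46, ∠D ≈ 45.00°
|L| = 1 / 742.46 ≈ 0.0013469
Gain = 20 log₁₀(0.0013469) ≈ -57.41 dB

-57.4 dB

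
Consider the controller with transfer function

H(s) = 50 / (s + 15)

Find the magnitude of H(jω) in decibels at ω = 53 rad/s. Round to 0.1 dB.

-0.8 dB

Substitute s = j53:
Numerator: 50 = 50 + j0
Denominator: (j53) + 15 = 15 + j53
|N| = √(50² + 0²) ≈ 50, ∠N ≈ 0.00°
|D| = √(15² + 53²) ≈ 55.082, ∠D ≈ 74.20°
|H| = 50 / 55.082 ≈ 0.90774
Gain = 20 log₁₀(0.90774) ≈ -0.84 dB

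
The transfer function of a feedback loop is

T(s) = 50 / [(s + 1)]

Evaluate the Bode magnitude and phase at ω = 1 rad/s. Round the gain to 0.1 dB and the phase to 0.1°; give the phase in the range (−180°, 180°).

31.0 dB, -45.0°

At ω = 1 rad/s:
pole (1 + j1·1) = 1 + j1 → |·| ≈ 1.4142, ∠ ≈ 45.00°
|T| = 50 · 1 / (1.4142) ≈ 35.356
Gain = 20 log₁₀(35.356) ≈ 30.97 dB
∠T = (0°) − (45.00°) = -45.00°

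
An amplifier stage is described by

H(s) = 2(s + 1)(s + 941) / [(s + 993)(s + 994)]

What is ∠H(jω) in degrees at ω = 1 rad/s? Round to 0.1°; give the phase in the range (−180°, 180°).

At s = jω = j1:
zero (s+1): 1 + j1 → |·| = √(1²+1²) = √2 ≈ 1.4142, ∠ = arctan(1/1) ≈ 45.00°
zero (s+941): 941 + j1 → |·| = √(941²+1²) = √885482 ≈ 941, ∠ = arctan(1/941) ≈ 0.06°
pole (s+993): 993 + j1 → |·| = √(993²+1²) = √986050 ≈ 993, ∠ = arctan(1/993) ≈ 0.06°
pole (s+994): 994 + j1 → |·| = √(994²+1²) = √988037 ≈ 994, ∠ = arctan(1/994) ≈ 0.06°
∠H = 45.06° − 0.12° = 44.94°

44.9°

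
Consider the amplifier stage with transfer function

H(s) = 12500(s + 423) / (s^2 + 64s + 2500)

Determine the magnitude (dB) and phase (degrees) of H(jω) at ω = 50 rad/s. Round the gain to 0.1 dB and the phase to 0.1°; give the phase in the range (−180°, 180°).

64.4 dB, -83.3°

At s = jω = j50:
zero (s+423): 423 + j50 → |·| = √(423²+50²) = √181429 ≈ 425.94, ∠ = arctan(50/423) ≈ 6.74°
quadratic: (j50)² + 64·j50 + 2500 = 0 + j3200 → |·| ≈ 3200, ∠ ≈ 90.00°
|H| = 12500 · 425.94 / 3200 ≈ 1663.8
Gain = 20 log₁₀(1663.8) ≈ 64.42 dB
∠H = 6.74° − 90.00° = -83.26°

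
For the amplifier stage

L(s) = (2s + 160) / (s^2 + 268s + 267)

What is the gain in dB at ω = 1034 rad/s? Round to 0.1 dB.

Substitute s = j1034:
Numerator: 2(j1034) + 160 = 160 + j2068
Denominator: (j1034)^2 + 268(j1034) + 267 = -1068889 + j277112
|N| = √(160² + 2068²) ≈ 2074.2, ∠N ≈ 85.58°
|D| = √(1068889² + 277112²) ≈ 1.1042e+06, ∠D ≈ 165.47°
|L| = 2074.2 / 1.1042e+06 ≈ 0.0018785
Gain = 20 log₁₀(0.0018785) ≈ -54.52 dB

-54.5 dB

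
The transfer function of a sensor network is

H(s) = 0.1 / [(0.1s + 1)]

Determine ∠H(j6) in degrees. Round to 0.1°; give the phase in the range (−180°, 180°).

-31.0°

At ω = 6 rad/s:
pole (1 + j6·0.1) = 1 + j0.6 → |·| ≈ 1.1662, ∠ ≈ 30.96°
∠H = (0°) − (30.96°) = -30.96°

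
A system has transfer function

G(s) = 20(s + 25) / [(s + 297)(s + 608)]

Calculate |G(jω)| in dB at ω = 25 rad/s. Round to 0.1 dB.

-48.2 dB

At s = jω = j25:
zero (s+25): 25 + j25 → |·| = √(25²+25²) = √1250 ≈ 35.355, ∠ = arctan(25/25) ≈ 45.00°
pole (s+297): 297 + j25 → |·| = √(297²+25²) = √88834 ≈ 298.05, ∠ = arctan(25/297) ≈ 4.81°
pole (s+608): 608 + j25 → |·| = √(608²+25²) = √370289 ≈ 608.51, ∠ = arctan(25/608) ≈ 2.35°
|G| = 20 · 35.355 / 1.8137e+05 ≈ 0.0038987
Gain = 20 log₁₀(0.0038987) ≈ -48.18 dB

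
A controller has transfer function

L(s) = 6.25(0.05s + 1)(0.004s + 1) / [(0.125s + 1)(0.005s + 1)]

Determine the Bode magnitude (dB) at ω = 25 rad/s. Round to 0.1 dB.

At ω = 25 rad/s:
zero (1 + j25·0.05) = 1 + j1.25 → |·| ≈ 1.6008, ∠ ≈ 51.34°
zero (1 + j25·0.004) = 1 + j0.1 → |·| ≈ 1.005, ∠ ≈ 5.71°
pole (1 + j25·0.125) = 1 + j3.125 → |·| ≈ 3.2811, ∠ ≈ 72.26°
pole (1 + j25·0.005) = 1 + j0.125 → |·| ≈ 1.0078, ∠ ≈ 7.13°
|L| = 6.25 · 1.6008 · 1.005 / (3.2811 · 1.0078) ≈ 3.0408
Gain = 20 log₁₀(3.0408) ≈ 9.66 dB

9.7 dB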